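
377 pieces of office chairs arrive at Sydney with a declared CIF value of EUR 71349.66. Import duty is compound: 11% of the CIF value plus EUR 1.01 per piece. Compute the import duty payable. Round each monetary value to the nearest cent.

Import duty: EUR 8229.23

Ad valorem component: 71349.66 × 11% = 7848.46
Specific component: 377 × 1.01 = 380.77
Import duty = 7848.46 + 380.77 = 8229.23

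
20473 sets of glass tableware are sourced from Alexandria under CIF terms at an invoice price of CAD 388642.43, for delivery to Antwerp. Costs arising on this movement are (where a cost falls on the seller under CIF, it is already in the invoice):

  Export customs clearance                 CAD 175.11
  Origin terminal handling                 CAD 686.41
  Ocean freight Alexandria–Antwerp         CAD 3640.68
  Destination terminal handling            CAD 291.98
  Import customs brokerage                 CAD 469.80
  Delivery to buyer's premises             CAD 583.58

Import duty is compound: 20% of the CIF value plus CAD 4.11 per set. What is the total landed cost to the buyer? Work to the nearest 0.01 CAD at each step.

CIF: the seller pays costs through ocean freight and marine insurance to the destination port.
Already in the invoice (seller's account under CIF): export clearance, origin terminal, freight — exclude.
The CIF price already equals the CIF value: 388642.43
Ad valorem component: 388642.43 × 20% = 77728.49
Specific component: 20473 × 4.11 = 84144.03
Import duty = 77728.49 + 84144.03 = 161872.52
Buyer bears: destination terminal 291.98 + brokerage 469.80 + delivery 583.58 + duty 161872.52 = 163217.88
Landed cost = invoice 388642.43 + 163217.88 = 551860.31

Total landed cost: CAD 551860.31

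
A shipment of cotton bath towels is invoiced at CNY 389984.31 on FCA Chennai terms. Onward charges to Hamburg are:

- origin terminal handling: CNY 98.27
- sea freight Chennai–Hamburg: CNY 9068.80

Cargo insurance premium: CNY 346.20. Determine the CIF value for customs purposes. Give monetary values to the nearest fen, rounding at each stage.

CIF value: CNY 399497.58

CIF = FCA price + pre-shipment costs + freight + insurance
CIF = 389984.31 + 98.27 + 9068.80 + 346.20 = 399497.58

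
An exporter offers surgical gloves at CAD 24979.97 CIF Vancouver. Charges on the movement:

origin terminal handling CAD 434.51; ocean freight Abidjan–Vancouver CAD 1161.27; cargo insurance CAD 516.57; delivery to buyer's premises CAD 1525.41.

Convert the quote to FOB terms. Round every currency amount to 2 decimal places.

FOB price: CAD 23302.13

Not relevant to the conversion: origin terminal — on the seller under both CIF and FOB; already in the CIF price and stays in the FOB price. delivery — on the buyer under both terms; not part of either seller's price.
From CIF to FOB, the seller no longer bears: freight, insurance.
FOB price = 24979.97 − 1161.27 − 516.57 = 23302.13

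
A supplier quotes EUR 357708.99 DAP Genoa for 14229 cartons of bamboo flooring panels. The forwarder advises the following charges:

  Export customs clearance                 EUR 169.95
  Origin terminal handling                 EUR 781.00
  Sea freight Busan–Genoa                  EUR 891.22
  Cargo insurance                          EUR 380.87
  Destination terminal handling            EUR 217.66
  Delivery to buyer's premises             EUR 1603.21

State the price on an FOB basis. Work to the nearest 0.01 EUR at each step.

Not relevant to the conversion: export clearance, origin terminal — on the seller under both DAP and FOB; already in the DAP price and stays in the FOB price.
From DAP to FOB, the seller no longer bears: freight, insurance, destination terminal, delivery.
FOB price = 357708.99 − 891.22 − 380.87 − 217.66 − 1603.21 = 354616.03

FOB price: EUR 354616.03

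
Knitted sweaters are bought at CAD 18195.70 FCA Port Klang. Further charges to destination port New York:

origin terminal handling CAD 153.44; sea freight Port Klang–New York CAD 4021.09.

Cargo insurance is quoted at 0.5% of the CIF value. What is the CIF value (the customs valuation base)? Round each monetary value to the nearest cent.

CIF value: CAD 22482.64

Let C be the CIF value. C = FCA price + pre-shipment costs + freight + 0.5% × C
C − 0.5% × C = 18195.70 + 153.44 + 4021.09
0.995 × C = 22370.23
C = 22370.23 / 0.995 = 22482.64
Insurance premium = 0.5% × 22482.64 = 112.41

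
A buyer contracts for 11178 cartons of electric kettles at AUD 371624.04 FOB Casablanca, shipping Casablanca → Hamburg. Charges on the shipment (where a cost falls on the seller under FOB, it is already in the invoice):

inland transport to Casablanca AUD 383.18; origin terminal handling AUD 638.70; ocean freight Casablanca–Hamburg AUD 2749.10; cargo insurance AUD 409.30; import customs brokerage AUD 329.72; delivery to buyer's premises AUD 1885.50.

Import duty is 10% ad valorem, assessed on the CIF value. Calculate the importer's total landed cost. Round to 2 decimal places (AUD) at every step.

FOB: the seller bears costs until goods are on board at the origin port; the buyer bears freight, insurance and all costs thereafter.
Already in the invoice (seller's account under FOB): inland to port, origin terminal — exclude.
CIF value = FOB price + freight + insurance = 371624.04 + 2749.10 + 409.30 = 374782.44
Import duty = 374782.44 × 10% = 37478.24
Buyer bears: freight 2749.10 + insurance 409.30 + brokerage 329.72 + delivery 1885.50 + duty 37478.24 = 42851.86
Landed cost = invoice 371624.04 + 42851.86 = 414475.90

Total landed cost: AUD 414475.90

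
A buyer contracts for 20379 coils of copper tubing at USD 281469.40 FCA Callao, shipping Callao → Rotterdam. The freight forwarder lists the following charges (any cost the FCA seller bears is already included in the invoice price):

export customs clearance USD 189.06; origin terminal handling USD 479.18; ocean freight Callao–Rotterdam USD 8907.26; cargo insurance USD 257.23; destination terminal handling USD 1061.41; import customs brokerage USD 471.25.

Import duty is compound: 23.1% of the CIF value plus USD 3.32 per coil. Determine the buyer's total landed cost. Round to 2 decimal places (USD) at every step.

Total landed cost: USD 427551.13

FCA: the seller delivers export-cleared goods to the carrier; the buyer bears costs from that point.
Already in the invoice (seller's account under FCA): export clearance — exclude.
CIF value = FCA price + origin terminal + freight + insurance = 281469.40 + 479.18 + 8907.26 + 257.23 = 291113.07
Ad valorem component: 291113.07 × 23.1% = 67247.12
Specific component: 20379 × 3.32 = 67658.28
Import duty = 67247.12 + 67658.28 = 134905.40
Buyer bears: origin terminal 479.18 + freight 8907.26 + insurance 257.23 + destination terminal 1061.41 + brokerage 471.25 + duty 134905.40 = 146081.73
Landed cost = invoice 281469.40 + 146081.73 = 427551.13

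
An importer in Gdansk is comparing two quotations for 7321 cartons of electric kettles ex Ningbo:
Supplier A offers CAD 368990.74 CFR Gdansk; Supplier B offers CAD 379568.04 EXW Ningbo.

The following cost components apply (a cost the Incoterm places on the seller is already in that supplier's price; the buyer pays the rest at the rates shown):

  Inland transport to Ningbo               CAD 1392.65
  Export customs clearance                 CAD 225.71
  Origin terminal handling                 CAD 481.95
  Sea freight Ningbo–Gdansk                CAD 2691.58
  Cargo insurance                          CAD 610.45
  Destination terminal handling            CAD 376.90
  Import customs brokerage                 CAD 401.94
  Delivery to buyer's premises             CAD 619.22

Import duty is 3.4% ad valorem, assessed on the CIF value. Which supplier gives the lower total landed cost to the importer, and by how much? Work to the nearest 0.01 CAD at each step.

Supplier A (CFR):
CIF value = CFR price + insurance = 368990.74 + 610.45 = 369601.19
Import duty = 369601.19 × 3.4% = 12566.44
Buyer bears (A): 610.45 + 376.90 + 401.94 + 619.22 = 2008.51
Landed cost (A) = invoice 368990.74 + 2008.51 + duty 12566.44 = 383565.69
Supplier B (EXW):
CIF value = EXW price + inland to port + export clearance + origin terminal + freight + insurance = 379568.04 + 1392.65 + 225.71 + 481.95 + 2691.58 + 610.45 = 384970.38
Import duty = 384970.38 × 3.4% = 13088.99
Buyer bears (B): 1392.65 + 225.71 + 481.95 + 2691.58 + 610.45 + 376.90 + 401.94 + 619.22 = 6800.40
Landed cost (B) = invoice 379568.04 + 6800.40 + duty 13088.99 = 399457.43
Difference = |383565.69 − 399457.43| = 15891.74

Supplier A is cheaper by CAD 15891.74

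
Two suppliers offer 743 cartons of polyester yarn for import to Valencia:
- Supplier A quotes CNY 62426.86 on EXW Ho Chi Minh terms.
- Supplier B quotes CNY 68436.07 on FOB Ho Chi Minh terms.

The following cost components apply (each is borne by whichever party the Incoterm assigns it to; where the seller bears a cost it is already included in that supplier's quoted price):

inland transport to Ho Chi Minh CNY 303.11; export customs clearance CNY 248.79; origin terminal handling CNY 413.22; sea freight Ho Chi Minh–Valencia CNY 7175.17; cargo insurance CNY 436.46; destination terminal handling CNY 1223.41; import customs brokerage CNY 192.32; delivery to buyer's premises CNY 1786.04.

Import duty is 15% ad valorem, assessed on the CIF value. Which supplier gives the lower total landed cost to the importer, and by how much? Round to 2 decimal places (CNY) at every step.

Supplier A is cheaper by CNY 5800.71

Supplier A (EXW):
CIF value = EXW price + inland to port + export clearance + origin terminal + freight + insurance = 62426.86 + 303.11 + 248.79 + 413.22 + 7175.17 + 436.46 = 71003.61
Import duty = 71003.61 × 15% = 10650.54
Buyer bears (A): 303.11 + 248.79 + 413.22 + 7175.17 + 436.46 + 1223.41 + 192.32 + 1786.04 = 11778.52
Landed cost (A) = invoice 62426.86 + 11778.52 + duty 10650.54 = 84855.92
Supplier B (FOB):
CIF value = FOB price + freight + insurance = 68436.07 + 7175.17 + 436.46 = 76047.70
Import duty = 76047.70 × 15% = 11407.16
Buyer bears (B): 7175.17 + 436.46 + 1223.41 + 192.32 + 1786.04 = 10813.40
Landed cost (B) = invoice 68436.07 + 10813.40 + duty 11407.16 = 90656.63
Difference = |84855.92 − 90656.63| = 5800.71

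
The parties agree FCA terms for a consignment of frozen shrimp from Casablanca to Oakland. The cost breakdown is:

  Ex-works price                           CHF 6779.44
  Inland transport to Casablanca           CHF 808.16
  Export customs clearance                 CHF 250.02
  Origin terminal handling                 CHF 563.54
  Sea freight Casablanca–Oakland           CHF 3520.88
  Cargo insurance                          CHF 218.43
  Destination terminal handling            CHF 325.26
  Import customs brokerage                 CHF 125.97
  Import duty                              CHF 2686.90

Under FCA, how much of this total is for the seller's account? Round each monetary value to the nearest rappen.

Seller's account: CHF 7837.62

FCA: the seller delivers export-cleared goods to the carrier; the buyer bears costs from that point.
Seller's account: goods 6779.44 + inland to port 808.16 + export clearance 250.02 = 7837.62
Buyer's account: origin terminal 563.54 + freight 3520.88 + insurance 218.43 + destination terminal 325.26 + brokerage 125.97 + duty 2686.90 = 7440.98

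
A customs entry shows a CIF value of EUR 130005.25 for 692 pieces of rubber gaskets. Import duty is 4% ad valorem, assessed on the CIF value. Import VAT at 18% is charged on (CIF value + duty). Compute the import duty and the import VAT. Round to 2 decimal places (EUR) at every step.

Import duty = 130005.25 × 4% = 5200.21
VAT base = CIF + duty = 130005.25 + 5200.21 = 135205.46
Import VAT = 135205.46 × 18% = 24336.98

Import duty: EUR 5200.21; import VAT: EUR 24336.98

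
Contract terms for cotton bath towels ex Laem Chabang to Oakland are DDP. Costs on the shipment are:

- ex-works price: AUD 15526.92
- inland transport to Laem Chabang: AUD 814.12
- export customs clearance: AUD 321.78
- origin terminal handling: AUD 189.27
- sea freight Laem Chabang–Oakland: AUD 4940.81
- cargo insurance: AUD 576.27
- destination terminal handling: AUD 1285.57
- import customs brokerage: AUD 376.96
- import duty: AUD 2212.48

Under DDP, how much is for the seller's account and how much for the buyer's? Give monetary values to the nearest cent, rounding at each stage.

DDP: the seller bears all costs including import duty.
Seller's account: goods 15526.92 + inland to port 814.12 + export clearance 321.78 + origin terminal 189.27 + freight 4940.81 + insurance 576.27 + destination terminal 1285.57 + brokerage 376.96 + duty 2212.48 = 26244.18
Buyer's account: 0.00

Seller: AUD 26244.18; buyer: AUD 0.00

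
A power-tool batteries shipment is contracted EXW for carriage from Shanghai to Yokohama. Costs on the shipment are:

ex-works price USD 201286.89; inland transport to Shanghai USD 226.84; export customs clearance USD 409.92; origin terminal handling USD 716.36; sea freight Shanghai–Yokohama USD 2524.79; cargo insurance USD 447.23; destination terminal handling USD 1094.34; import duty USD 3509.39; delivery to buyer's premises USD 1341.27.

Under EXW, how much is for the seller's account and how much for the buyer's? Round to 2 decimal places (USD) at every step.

EXW: the seller makes goods available at their premises; the buyer bears all onward costs.
Seller's account: goods 201286.89 = 201286.89
Buyer's account: inland to port 226.84 + export clearance 409.92 + origin terminal 716.36 + freight 2524.79 + insurance 447.23 + destination terminal 1094.34 + duty 3509.39 + delivery 1341.27 = 10270.14

Seller: USD 201286.89; buyer: USD 10270.14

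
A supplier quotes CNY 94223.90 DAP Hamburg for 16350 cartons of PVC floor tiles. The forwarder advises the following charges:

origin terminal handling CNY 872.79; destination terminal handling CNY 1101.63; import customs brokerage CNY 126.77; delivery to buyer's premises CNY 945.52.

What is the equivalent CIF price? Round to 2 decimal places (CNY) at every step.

Not relevant to the conversion: origin terminal — on the seller under both DAP and CIF; already in the DAP price and stays in the CIF price. brokerage — on the buyer under both terms; not part of either seller's price.
From DAP to CIF, the seller no longer bears: destination terminal, delivery.
CIF price = 94223.90 − 1101.63 − 945.52 = 92176.75

CIF price: CNY 92176.75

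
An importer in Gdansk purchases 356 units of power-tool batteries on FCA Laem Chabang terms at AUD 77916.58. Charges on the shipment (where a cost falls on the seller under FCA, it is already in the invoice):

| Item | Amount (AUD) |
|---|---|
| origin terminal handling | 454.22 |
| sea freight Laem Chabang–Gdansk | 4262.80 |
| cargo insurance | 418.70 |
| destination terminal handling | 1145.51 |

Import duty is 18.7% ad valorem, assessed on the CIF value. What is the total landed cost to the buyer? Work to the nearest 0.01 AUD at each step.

FCA: the seller delivers export-cleared goods to the carrier; the buyer bears costs from that point.
CIF value = FCA price + origin terminal + freight + insurance = 77916.58 + 454.22 + 4262.80 + 418.70 = 83052.30
Import duty = 83052.30 × 18.7% = 15530.78
Buyer bears: origin terminal 454.22 + freight 4262.80 + insurance 418.70 + destination terminal 1145.51 + duty 15530.78 = 21812.01
Landed cost = invoice 77916.58 + 21812.01 = 99728.59

Total landed cost: AUD 99728.59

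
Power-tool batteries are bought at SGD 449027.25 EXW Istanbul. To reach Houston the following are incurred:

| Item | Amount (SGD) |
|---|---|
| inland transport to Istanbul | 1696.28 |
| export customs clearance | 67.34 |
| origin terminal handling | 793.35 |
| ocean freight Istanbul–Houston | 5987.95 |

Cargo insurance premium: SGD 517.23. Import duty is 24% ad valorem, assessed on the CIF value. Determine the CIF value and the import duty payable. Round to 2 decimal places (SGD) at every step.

CIF = EXW price + pre-shipment costs + freight + insurance
CIF = 449027.25 + 1696.28 + 67.34 + 793.35 + 5987.95 + 517.23 = 458089.40
Import duty = 458089.40 × 24% = 109941.46

CIF value: SGD 458089.40; import duty: SGD 109941.46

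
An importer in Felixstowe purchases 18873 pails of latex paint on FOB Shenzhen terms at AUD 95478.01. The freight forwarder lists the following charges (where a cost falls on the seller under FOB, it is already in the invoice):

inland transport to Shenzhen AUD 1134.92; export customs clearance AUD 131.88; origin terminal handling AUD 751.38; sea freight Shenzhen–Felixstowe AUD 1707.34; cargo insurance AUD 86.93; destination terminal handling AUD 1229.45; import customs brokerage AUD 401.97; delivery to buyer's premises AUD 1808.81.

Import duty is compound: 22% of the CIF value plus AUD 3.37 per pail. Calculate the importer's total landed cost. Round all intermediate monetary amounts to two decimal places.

Total landed cost: AUD 185714.42

FOB: the seller bears costs until goods are on board at the origin port; the buyer bears freight, insurance and all costs thereafter.
Already in the invoice (seller's account under FOB): inland to port, export clearance, origin terminal — exclude.
CIF value = FOB price + freight + insurance = 95478.01 + 1707.34 + 86.93 = 97272.28
Ad valorem component: 97272.28 × 22% = 21399.90
Specific component: 18873 × 3.37 = 63602.01
Import duty = 21399.90 + 63602.01 = 85001.91
Buyer bears: freight 1707.34 + insurance 86.93 + destination terminal 1229.45 + brokerage 401.97 + delivery 1808.81 + duty 85001.91 = 90236.41
Landed cost = invoice 95478.01 + 90236.41 = 185714.42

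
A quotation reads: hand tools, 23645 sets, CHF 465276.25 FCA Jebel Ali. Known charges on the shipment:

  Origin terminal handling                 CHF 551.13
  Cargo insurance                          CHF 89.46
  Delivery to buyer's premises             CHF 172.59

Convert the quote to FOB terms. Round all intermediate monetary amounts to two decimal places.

FOB price: CHF 465827.38

Not relevant to the conversion: delivery, insurance — on the buyer under both terms; not part of either seller's price.
From FCA to FOB, the seller additionally bears: origin terminal.
FOB price = 465276.25 + 551.13 = 465827.38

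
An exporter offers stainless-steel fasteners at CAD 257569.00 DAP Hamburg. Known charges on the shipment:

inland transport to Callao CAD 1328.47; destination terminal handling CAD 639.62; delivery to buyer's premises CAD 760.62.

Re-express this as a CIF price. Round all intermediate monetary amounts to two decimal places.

CIF price: CAD 256168.76

Not relevant to the conversion: inland to port — on the seller under both DAP and CIF; already in the DAP price and stays in the CIF price.
From DAP to CIF, the seller no longer bears: destination terminal, delivery.
CIF price = 257569.00 − 639.62 − 760.62 = 256168.76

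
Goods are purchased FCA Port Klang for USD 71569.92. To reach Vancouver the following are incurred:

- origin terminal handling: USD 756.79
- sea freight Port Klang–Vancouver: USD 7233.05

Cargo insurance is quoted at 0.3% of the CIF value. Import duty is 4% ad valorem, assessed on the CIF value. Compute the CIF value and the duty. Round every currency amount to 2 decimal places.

Let C be the CIF value. C = FCA price + pre-shipment costs + freight + 0.3% × C
C − 0.3% × C = 71569.92 + 756.79 + 7233.05
0.997 × C = 79559.76
C = 79559.76 / 0.997 = 79799.16
Insurance premium = 0.3% × 79799.16 = 239.40
Import duty = 79799.16 × 4% = 3191.97

CIF value: USD 79799.16; import duty: USD 3191.97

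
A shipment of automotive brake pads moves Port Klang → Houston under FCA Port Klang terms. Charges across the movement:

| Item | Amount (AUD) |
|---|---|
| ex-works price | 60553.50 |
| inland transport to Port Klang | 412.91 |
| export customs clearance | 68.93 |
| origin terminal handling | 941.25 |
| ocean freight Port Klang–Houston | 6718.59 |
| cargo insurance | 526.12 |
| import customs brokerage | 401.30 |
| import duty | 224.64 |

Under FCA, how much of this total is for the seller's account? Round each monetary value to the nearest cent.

FCA: the seller delivers export-cleared goods to the carrier; the buyer bears costs from that point.
Seller's account: goods 60553.50 + inland to port 412.91 + export clearance 68.93 = 61035.34
Buyer's account: origin terminal 941.25 + freight 6718.59 + insurance 526.12 + brokerage 401.30 + duty 224.64 = 8811.90

Seller's account: AUD 61035.34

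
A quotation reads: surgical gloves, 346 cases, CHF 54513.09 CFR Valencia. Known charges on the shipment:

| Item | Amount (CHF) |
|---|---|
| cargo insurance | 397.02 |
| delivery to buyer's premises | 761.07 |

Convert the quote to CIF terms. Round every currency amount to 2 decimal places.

Not relevant to the conversion: delivery — on the buyer under both terms; not part of either seller's price.
From CFR to CIF, the seller additionally bears: insurance.
CIF price = 54513.09 + 397.02 = 54910.11

CIF price: CHF 54910.11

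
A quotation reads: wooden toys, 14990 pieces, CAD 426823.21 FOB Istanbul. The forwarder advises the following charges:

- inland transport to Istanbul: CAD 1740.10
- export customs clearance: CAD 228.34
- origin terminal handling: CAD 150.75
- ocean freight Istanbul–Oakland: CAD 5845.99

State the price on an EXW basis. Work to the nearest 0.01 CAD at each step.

EXW price: CAD 424704.02

Not relevant to the conversion: freight — on the buyer under both terms; not part of either seller's price.
From FOB to EXW, the seller no longer bears: inland to port, export clearance, origin terminal.
EXW price = 426823.21 − 1740.10 − 228.34 − 150.75 = 424704.02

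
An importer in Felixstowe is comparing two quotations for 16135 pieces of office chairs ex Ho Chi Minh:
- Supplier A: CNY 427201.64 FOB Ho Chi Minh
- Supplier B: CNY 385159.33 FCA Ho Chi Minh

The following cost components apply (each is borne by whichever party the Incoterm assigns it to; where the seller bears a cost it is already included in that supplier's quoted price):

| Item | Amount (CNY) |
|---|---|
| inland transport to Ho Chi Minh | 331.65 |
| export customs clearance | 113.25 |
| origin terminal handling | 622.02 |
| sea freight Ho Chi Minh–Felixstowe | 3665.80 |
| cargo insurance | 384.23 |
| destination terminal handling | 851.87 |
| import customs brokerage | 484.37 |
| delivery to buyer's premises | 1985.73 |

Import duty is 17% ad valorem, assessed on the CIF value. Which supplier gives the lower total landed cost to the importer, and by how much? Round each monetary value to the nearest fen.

Supplier B is cheaper by CNY 48461.74

Supplier A (FOB):
CIF value = FOB price + freight + insurance = 427201.64 + 3665.80 + 384.23 = 431251.67
Import duty = 431251.67 × 17% = 73312.78
Buyer bears (A): 3665.80 + 384.23 + 851.87 + 484.37 + 1985.73 = 7372.00
Landed cost (A) = invoice 427201.64 + 7372.00 + duty 73312.78 = 507886.42
Supplier B (FCA):
CIF value = FCA price + origin terminal + freight + insurance = 385159.33 + 622.02 + 3665.80 + 384.23 = 389831.38
Import duty = 389831.38 × 17% = 66271.33
Buyer bears (B): 622.02 + 3665.80 + 384.23 + 851.87 + 484.37 + 1985.73 = 7994.02
Landed cost (B) = invoice 385159.33 + 7994.02 + duty 66271.33 = 459424.68
Difference = |507886.42 − 459424.68| = 48461.74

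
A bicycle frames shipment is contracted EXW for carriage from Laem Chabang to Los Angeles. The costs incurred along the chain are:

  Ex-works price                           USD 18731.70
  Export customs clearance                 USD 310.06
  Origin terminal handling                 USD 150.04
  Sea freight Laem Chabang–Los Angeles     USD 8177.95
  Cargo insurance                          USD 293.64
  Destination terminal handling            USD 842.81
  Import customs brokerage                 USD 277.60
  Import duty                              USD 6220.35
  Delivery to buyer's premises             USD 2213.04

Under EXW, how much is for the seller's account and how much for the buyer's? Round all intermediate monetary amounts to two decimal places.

Seller: USD 18731.70; buyer: USD 18485.49

EXW: the seller makes goods available at their premises; the buyer bears all onward costs.
Seller's account: goods 18731.70 = 18731.70
Buyer's account: export clearance 310.06 + origin terminal 150.04 + freight 8177.95 + insurance 293.64 + destination terminal 842.81 + brokerage 277.60 + duty 6220.35 + delivery 2213.04 = 18485.49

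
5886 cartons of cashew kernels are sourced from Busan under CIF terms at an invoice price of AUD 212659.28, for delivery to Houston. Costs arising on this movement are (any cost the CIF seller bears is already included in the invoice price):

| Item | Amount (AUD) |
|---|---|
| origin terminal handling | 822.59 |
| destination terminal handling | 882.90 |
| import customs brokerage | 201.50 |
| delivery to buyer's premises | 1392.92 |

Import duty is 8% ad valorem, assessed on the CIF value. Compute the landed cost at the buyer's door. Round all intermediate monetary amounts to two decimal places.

Total landed cost: AUD 232149.34

CIF: the seller pays costs through ocean freight and marine insurance to the destination port.
Already in the invoice (seller's account under CIF): origin terminal — exclude.
The CIF price already equals the CIF value: 212659.28
Import duty = 212659.28 × 8% = 17012.74
Buyer bears: destination terminal 882.90 + brokerage 201.50 + delivery 1392.92 + duty 17012.74 = 19490.06
Landed cost = invoice 212659.28 + 19490.06 = 232149.34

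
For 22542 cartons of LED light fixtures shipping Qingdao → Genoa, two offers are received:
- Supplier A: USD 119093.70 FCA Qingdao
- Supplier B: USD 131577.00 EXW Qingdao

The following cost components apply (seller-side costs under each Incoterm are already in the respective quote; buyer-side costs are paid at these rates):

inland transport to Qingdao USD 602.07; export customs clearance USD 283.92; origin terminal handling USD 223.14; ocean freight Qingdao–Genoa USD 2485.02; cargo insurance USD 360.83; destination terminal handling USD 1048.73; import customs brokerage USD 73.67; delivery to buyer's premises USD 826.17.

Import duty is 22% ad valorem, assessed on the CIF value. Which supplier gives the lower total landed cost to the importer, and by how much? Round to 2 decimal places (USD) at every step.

Supplier A (FCA):
CIF value = FCA price + origin terminal + freight + insurance = 119093.70 + 223.14 + 2485.02 + 360.83 = 122162.69
Import duty = 122162.69 × 22% = 26875.79
Buyer bears (A): 223.14 + 2485.02 + 360.83 + 1048.73 + 73.67 + 826.17 = 5017.56
Landed cost (A) = invoice 119093.70 + 5017.56 + duty 26875.79 = 150987.05
Supplier B (EXW):
CIF value = EXW price + inland to port + export clearance + origin terminal + freight + insurance = 131577.00 + 602.07 + 283.92 + 223.14 + 2485.02 + 360.83 = 135531.98
Import duty = 135531.98 × 22% = 29817.04
Buyer bears (B): 602.07 + 283.92 + 223.14 + 2485.02 + 360.83 + 1048.73 + 73.67 + 826.17 = 5903.55
Landed cost (B) = invoice 131577.00 + 5903.55 + duty 29817.04 = 167297.59
Difference = |150987.05 − 167297.59| = 16310.54

Supplier A is cheaper by USD 16310.54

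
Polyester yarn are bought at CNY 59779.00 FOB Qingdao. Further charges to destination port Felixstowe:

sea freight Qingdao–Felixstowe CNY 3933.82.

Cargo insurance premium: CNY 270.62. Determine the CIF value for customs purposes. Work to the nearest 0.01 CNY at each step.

CIF value: CNY 63983.44

CIF = FOB price + freight + insurance
CIF = 59779.00 + 3933.82 + 270.62 = 63983.44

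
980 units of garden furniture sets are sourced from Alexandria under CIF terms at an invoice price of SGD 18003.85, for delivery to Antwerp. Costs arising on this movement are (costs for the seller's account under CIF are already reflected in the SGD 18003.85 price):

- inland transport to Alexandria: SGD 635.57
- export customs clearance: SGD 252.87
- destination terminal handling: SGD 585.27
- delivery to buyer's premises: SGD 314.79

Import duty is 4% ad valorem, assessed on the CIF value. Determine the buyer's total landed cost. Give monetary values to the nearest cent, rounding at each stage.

CIF: the seller pays costs through ocean freight and marine insurance to the destination port.
Already in the invoice (seller's account under CIF): inland to port, export clearance — exclude.
The CIF price already equals the CIF value: 18003.85
Import duty = 18003.85 × 4% = 720.15
Buyer bears: destination terminal 585.27 + delivery 314.79 + duty 720.15 = 1620.21
Landed cost = invoice 18003.85 + 1620.21 = 19624.06

Total landed cost: SGD 19624.06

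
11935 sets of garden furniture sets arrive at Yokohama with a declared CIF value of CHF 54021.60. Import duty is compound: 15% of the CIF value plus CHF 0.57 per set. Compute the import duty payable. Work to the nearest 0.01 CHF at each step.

Import duty: CHF 14906.19

Ad valorem component: 54021.60 × 15% = 8103.24
Specific component: 11935 × 0.57 = 6802.95
Import duty = 8103.24 + 6802.95 = 14906.19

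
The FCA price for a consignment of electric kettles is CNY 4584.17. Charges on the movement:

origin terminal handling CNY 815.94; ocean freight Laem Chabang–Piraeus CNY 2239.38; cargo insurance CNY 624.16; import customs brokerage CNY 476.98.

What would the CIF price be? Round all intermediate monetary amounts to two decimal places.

CIF price: CNY 8263.65

Not relevant to the conversion: brokerage — on the buyer under both terms; not part of either seller's price.
From FCA to CIF, the seller additionally bears: origin terminal, freight, insurance.
CIF price = 4584.17 + 815.94 + 2239.38 + 624.16 = 8263.65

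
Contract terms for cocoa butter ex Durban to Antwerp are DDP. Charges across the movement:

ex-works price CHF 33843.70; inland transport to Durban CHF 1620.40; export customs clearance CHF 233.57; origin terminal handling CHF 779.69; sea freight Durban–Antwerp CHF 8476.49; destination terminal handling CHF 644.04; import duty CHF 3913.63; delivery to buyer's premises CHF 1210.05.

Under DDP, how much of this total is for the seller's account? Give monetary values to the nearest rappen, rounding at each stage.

DDP: the seller bears all costs including import duty.
Seller's account: goods 33843.70 + inland to port 1620.40 + export clearance 233.57 + origin terminal 779.69 + freight 8476.49 + destination terminal 644.04 + duty 3913.63 + delivery 1210.05 = 50721.57
Buyer's account: 0.00

Seller's account: CHF 50721.57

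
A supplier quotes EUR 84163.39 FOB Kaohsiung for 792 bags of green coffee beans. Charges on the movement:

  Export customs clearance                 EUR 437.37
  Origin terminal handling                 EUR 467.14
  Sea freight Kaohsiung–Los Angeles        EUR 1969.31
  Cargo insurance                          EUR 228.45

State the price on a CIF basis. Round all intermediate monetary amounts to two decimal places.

CIF price: EUR 86361.15

Not relevant to the conversion: export clearance, origin terminal — on the seller under both FOB and CIF; already in the FOB price and stays in the CIF price.
From FOB to CIF, the seller additionally bears: freight, insurance.
CIF price = 84163.39 + 1969.31 + 228.45 = 86361.15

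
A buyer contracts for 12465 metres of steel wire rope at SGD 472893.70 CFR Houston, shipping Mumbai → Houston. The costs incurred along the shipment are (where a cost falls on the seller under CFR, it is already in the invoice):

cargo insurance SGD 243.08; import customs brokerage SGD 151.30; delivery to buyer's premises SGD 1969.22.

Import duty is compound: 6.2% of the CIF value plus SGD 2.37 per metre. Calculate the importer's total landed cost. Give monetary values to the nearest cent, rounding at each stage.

Total landed cost: SGD 534133.83

CFR: the seller pays costs through ocean freight to the destination port, but not insurance.
CIF value = CFR price + insurance = 472893.70 + 243.08 = 473136.78
Ad valorem component: 473136.78 × 6.2% = 29334.48
Specific component: 12465 × 2.37 = 29542.05
Import duty = 29334.48 + 29542.05 = 58876.53
Buyer bears: insurance 243.08 + brokerage 151.30 + delivery 1969.22 + duty 58876.53 = 61240.13
Landed cost = invoice 472893.70 + 61240.13 = 534133.83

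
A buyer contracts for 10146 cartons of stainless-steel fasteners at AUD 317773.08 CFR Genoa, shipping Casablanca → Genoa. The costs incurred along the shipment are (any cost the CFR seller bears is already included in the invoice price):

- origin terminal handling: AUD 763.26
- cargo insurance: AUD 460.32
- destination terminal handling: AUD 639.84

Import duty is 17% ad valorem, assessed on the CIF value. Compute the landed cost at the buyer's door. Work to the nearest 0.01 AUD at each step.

Total landed cost: AUD 372972.92

CFR: the seller pays costs through ocean freight to the destination port, but not insurance.
Already in the invoice (seller's account under CFR): origin terminal — exclude.
CIF value = CFR price + insurance = 317773.08 + 460.32 = 318233.40
Import duty = 318233.40 × 17% = 54099.68
Buyer bears: insurance 460.32 + destination terminal 639.84 + duty 54099.68 = 55199.84
Landed cost = invoice 317773.08 + 55199.84 = 372972.92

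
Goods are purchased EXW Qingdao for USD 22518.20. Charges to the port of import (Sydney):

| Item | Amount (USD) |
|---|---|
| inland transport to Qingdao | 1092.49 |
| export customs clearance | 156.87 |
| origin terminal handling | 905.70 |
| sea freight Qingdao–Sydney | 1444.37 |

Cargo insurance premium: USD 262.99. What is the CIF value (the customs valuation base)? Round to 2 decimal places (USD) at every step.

CIF value: USD 26380.62

CIF = EXW price + pre-shipment costs + freight + insurance
CIF = 22518.20 + 1092.49 + 156.87 + 905.70 + 1444.37 + 262.99 = 26380.62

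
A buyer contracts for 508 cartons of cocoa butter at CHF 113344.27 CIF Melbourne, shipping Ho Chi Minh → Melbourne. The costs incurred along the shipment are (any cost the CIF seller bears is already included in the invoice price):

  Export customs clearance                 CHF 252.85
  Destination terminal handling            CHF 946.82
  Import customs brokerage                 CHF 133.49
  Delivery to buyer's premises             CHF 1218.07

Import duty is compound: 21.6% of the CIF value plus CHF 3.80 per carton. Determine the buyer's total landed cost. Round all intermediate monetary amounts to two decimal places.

Total landed cost: CHF 142055.41

CIF: the seller pays costs through ocean freight and marine insurance to the destination port.
Already in the invoice (seller's account under CIF): export clearance — exclude.
The CIF price already equals the CIF value: 113344.27
Ad valorem component: 113344.27 × 21.6% = 24482.36
Specific component: 508 × 3.80 = 1930.40
Import duty = 24482.36 + 1930.40 = 26412.76
Buyer bears: destination terminal 946.82 + brokerage 133.49 + delivery 1218.07 + duty 26412.76 = 28711.14
Landed cost = invoice 113344.27 + 28711.14 = 142055.41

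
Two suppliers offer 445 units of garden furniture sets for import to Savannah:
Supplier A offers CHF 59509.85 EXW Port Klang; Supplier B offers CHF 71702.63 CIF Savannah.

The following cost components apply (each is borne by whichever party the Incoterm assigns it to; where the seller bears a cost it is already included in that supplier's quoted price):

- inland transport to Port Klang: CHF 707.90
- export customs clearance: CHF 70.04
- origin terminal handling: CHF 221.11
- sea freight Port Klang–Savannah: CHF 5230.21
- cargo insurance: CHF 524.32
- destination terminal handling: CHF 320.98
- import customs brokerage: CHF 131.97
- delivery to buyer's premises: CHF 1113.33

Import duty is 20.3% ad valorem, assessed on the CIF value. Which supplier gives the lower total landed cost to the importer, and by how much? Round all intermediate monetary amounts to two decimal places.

Supplier A is cheaper by CHF 6543.35

Supplier A (EXW):
CIF value = EXW price + inland to port + export clearance + origin terminal + freight + insurance = 59509.85 + 707.90 + 70.04 + 221.11 + 5230.21 + 524.32 = 66263.43
Import duty = 66263.43 × 20.3% = 13451.48
Buyer bears (A): 707.90 + 70.04 + 221.11 + 5230.21 + 524.32 + 320.98 + 131.97 + 1113.33 = 8319.86
Landed cost (A) = invoice 59509.85 + 8319.86 + duty 13451.48 = 81281.19
Supplier B (CIF):
The CIF price already equals the CIF value: 71702.63
Import duty = 71702.63 × 20.3% = 14555.63
Buyer bears (B): 320.98 + 131.97 + 1113.33 = 1566.28
Landed cost (B) = invoice 71702.63 + 1566.28 + duty 14555.63 = 87824.54
Difference = |81281.19 − 87824.54| = 6543.35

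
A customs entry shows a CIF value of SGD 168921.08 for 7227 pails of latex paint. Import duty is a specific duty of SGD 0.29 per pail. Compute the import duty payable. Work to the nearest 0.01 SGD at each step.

Import duty: SGD 2095.83

Import duty = 7227 × 0.29 = 2095.83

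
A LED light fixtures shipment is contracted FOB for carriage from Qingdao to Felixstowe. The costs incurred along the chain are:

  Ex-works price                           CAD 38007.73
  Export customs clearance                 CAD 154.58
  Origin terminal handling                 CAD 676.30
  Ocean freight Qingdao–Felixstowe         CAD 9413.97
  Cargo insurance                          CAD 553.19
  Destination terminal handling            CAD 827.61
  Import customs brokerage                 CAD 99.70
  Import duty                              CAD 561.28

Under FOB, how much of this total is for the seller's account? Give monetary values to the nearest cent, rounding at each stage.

Seller's account: CAD 38838.61

FOB: the seller bears costs until goods are on board at the origin port; the buyer bears freight, insurance and all costs thereafter.
Seller's account: goods 38007.73 + export clearance 154.58 + origin terminal 676.30 = 38838.61
Buyer's account: freight 9413.97 + insurance 553.19 + destination terminal 827.61 + brokerage 99.70 + duty 561.28 = 11455.75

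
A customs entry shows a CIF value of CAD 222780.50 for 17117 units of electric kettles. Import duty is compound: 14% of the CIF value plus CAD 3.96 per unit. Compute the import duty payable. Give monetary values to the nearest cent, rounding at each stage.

Ad valorem component: 222780.50 × 14% = 31189.27
Specific component: 17117 × 3.96 = 67783.32
Import duty = 31189.27 + 67783.32 = 98972.59

Import duty: CAD 98972.59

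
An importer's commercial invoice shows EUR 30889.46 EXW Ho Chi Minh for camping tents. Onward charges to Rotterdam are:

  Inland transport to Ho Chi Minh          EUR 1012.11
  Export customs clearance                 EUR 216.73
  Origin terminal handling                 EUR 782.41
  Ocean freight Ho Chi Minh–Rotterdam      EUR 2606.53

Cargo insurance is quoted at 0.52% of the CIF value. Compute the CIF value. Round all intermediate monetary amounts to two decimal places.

Let C be the CIF value. C = EXW price + pre-shipment costs + freight + 0.52% × C
C − 0.52% × C = 30889.46 + 1012.11 + 216.73 + 782.41 + 2606.53
0.9948 × C = 35507.24
C = 35507.24 / 0.9948 = 35692.84
Insurance premium = 0.52% × 35692.84 = 185.60

CIF value: EUR 35692.84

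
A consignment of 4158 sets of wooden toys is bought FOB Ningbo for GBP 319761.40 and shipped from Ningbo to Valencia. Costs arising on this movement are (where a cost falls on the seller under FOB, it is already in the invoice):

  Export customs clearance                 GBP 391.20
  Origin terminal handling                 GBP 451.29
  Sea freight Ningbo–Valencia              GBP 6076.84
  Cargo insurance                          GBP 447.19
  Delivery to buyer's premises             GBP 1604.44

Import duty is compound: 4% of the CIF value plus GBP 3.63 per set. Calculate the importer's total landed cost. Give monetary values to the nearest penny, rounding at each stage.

FOB: the seller bears costs until goods are on board at the origin port; the buyer bears freight, insurance and all costs thereafter.
Already in the invoice (seller's account under FOB): export clearance, origin terminal — exclude.
CIF value = FOB price + freight + insurance = 319761.40 + 6076.84 + 447.19 = 326285.43
Ad valorem component: 326285.43 × 4% = 13051.42
Specific component: 4158 × 3.63 = 15093.54
Import duty = 13051.42 + 15093.54 = 28144.96
Buyer bears: freight 6076.84 + insurance 447.19 + delivery 1604.44 + duty 28144.96 = 36273.43
Landed cost = invoice 319761.40 + 36273.43 = 356034.83

Total landed cost: GBP 356034.83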